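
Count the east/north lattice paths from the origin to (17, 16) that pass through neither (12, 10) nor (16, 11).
Number of paths = 809224668

Inclusion–exclusion. Total paths: C(33, 17) = 1166803110. Through P₁: C(22, 12)·C(11, 5) = 298750452. Through P₂: C(27, 16)·C(6, 1) = 78227370. Since P₁ is strictly southwest of P₂, a monotone path through both must visit P₁ then P₂; paths through both = C(22, 12)·C(5, 4)·C(6, 1) = 19399380. Avoid both = 1166803110 − 298750452 − 78227370 + 19399380 = 809224668.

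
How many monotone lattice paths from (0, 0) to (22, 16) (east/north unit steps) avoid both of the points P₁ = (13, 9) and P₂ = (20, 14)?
Number of paths = 10561375630

Inclusion–exclusion. Total paths: C(38, 22) = 22239974430. Through P₁: C(22, 13)·C(16, 9) = 5690484800. Through P₂: C(34, 20)·C(4, 2) = 8351853840. Since P₁ is strictly southwest of P₂, a monotone path through both must visit P₁ then P₂; paths through both = C(22, 13)·C(12, 7)·C(4, 2) = 2363739840. Avoid both = 22239974430 − 5690484800 − 8351853840 + 2363739840 = 10561375630.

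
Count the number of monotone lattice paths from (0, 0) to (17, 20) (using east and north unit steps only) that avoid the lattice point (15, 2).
Number of paths = 15905342870

Total paths from (0, 0) to (17, 20): C(37, 17) = 15905368710. Paths through (15, 2): (paths (0, 0) → (15, 2)) × (paths (15, 2) → (17, 20)) = C(17, 15) · C(20, 2) = 136 · 190 = 25840. Avoidance count = 15905368710 − 25840 = 15905342870.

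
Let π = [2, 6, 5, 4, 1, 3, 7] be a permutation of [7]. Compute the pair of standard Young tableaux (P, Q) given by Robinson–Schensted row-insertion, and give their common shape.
P = [1, 3, 7] / [2, 4] / [5] / [6];  Q = [1, 2, 7] / [3, 6] / [4] / [5];  common shape = (3, 2, 1, 1)

Row-insert the values π_1, π_2, … into P one at a time, bumping the leftmost entry strictly greater than the inserted value down to the next row. The recording tableau Q records, in position (i, j), the step at which that cell was added to P.
  Insert 2 (step 1): P = [2];  Q = [1]
  Insert 6 (step 2): P = [2, 6];  Q = [1, 2]
  Insert 5 (step 3): P = [2, 5] / [6];  Q = [1, 2] / [3]
  Insert 4 (step 4): P = [2, 4] / [5] / [6];  Q = [1, 2] / [3] / [4]
  Insert 1 (step 5): P = [1, 4] / [2] / [5] / [6];  Q = [1, 2] / [3] / [4] / [5]
  Insert 3 (step 6): P = [1, 3] / [2, 4] / [5] / [6];  Q = [1, 2] / [3, 6] / [4] / [5]
  Insert 7 (step 7): P = [1, 3, 7] / [2, 4] / [5] / [6];  Q = [1, 2, 7] / [3, 6] / [4] / [5]
Final shape: (3, 2, 1, 1).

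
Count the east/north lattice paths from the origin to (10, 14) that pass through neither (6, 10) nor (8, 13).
Number of paths = 1030466

Inclusion–exclusion. Total paths: C(24, 10) = 1961256. Through P₁: C(16, 6)·C(8, 4) = 560560. Through P₂: C(21, 8)·C(3, 2) = 610470. Since P₁ is strictly southwest of P₂, a monotone path through both must visit P₁ then P₂; paths through both = C(16, 6)·C(5, 2)·C(3, 2) = 240240. Avoid both = 1961256 − 560560 − 610470 + 240240 = 1030466.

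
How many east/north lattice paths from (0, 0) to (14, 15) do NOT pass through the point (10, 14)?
Number of paths = 67752480

Total paths from (0, 0) to (14, 15): C(29, 14) = 77558760. Paths through (10, 14): (paths (0, 0) → (10, 14)) × (paths (10, 14) → (14, 15)) = C(24, 10) · C(5, 4) = 1961256 · 5 = 9806280. Avoidance count = 77558760 − 9806280 = 67752480.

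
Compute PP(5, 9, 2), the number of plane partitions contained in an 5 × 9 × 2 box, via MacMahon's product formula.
PP(5, 9, 2) = 1002001

Evaluate the triple product over i = 1..5, j = 1..9, k = 1..2. The factors are (2/1) · (3/2) · (3/2) · (4/3) · (4/3) · (5/4) · (5/4) · (6/5) · … (90 factors total). The numerators and denominators telescope so the product is an integer; carrying out the multiplication exactly gives PP(5, 9, 2) = 1002001.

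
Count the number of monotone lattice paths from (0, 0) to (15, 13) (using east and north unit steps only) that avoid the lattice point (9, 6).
Number of paths = 28853580

Total paths from (0, 0) to (15, 13): C(28, 15) = 37442160. Paths through (9, 6): (paths (0, 0) → (9, 6)) × (paths (9, 6) → (15, 13)) = C(15, 9) · C(13, 6) = 5005 · 1716 = 8588580. Avoidance count = 37442160 − 8588580 = 28853580.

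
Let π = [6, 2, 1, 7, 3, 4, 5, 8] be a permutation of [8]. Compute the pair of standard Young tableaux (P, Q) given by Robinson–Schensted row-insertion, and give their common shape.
P = [1, 3, 4, 5, 8] / [2, 7] / [6];  Q = [1, 4, 6, 7, 8] / [2, 5] / [3];  common shape = (5, 2, 1)

Row-insert the values π_1, π_2, … into P one at a time, bumping the leftmost entry strictly greater than the inserted value down to the next row. The recording tableau Q records, in position (i, j), the step at which that cell was added to P.
  Insert 6 (step 1): P = [6];  Q = [1]
  Insert 2 (step 2): P = [2] / [6];  Q = [1] / [2]
  Insert 1 (step 3): P = [1] / [2] / [6];  Q = [1] / [2] / [3]
  Insert 7 (step 4): P = [1, 7] / [2] / [6];  Q = [1, 4] / [2] / [3]
  Insert 3 (step 5): P = [1, 3] / [2, 7] / [6];  Q = [1, 4] / [2, 5] / [3]
  Insert 4 (step 6): P = [1, 3, 4] / [2, 7] / [6];  Q = [1, 4, 6] / [2, 5] / [3]
  Insert 5 (step 7): P = [1, 3, 4, 5] / [2, 7] / [6];  Q = [1, 4, 6, 7] / [2, 5] / [3]
  Insert 8 (step 8): P = [1, 3, 4, 5, 8] / [2, 7] / [6];  Q = [1, 4, 6, 7, 8] / [2, 5] / [3]
Final shape: (5, 2, 1).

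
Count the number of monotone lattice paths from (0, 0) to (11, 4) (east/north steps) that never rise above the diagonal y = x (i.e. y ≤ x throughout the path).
Number of paths = 910

By the reflection principle (André's argument), the number of monotone paths to (11, 4) with n ≤ m that never go above y = x is C(15, 11) − C(15, 12) = 1365 − 455 = 910.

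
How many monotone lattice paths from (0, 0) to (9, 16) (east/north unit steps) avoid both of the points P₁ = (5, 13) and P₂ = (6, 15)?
Number of paths = 1628855

Inclusion–exclusion. Total paths: C(25, 9) = 2042975. Through P₁: C(18, 5)·C(7, 4) = 299880. Through P₂: C(21, 6)·C(4, 3) = 217056. Since P₁ is strictly southwest of P₂, a monotone path through both must visit P₁ then P₂; paths through both = C(18, 5)·C(3, 1)·C(4, 3) = 102816. Avoid both = 2042975 − 299880 − 217056 + 102816 = 1628855.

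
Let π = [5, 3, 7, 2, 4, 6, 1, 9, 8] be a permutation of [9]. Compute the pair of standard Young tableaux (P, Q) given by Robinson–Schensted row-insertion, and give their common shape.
P = [1, 4, 6, 8] / [2, 7, 9] / [3] / [5];  Q = [1, 3, 6, 8] / [2, 5, 9] / [4] / [7];  common shape = (4, 3, 1, 1)

Row-insert the values π_1, π_2, … into P one at a time, bumping the leftmost entry strictly greater than the inserted value down to the next row. The recording tableau Q records, in position (i, j), the step at which that cell was added to P.
  Insert 5 (step 1): P = [5];  Q = [1]
  Insert 3 (step 2): P = [3] / [5];  Q = [1] / [2]
  Insert 7 (step 3): P = [3, 7] / [5];  Q = [1, 3] / [2]
  Insert 2 (step 4): P = [2, 7] / [3] / [5];  Q = [1, 3] / [2] / [4]
  Insert 4 (step 5): P = [2, 4] / [3, 7] / [5];  Q = [1, 3] / [2, 5] / [4]
  Insert 6 (step 6): P = [2, 4, 6] / [3, 7] / [5];  Q = [1, 3, 6] / [2, 5] / [4]
  Insert 1 (step 7): P = [1, 4, 6] / [2, 7] / [3] / [5];  Q = [1, 3, 6] / [2, 5] / [4] / [7]
  Insert 9 (step 8): P = [1, 4, 6, 9] / [2, 7] / [3] / [5];  Q = [1, 3, 6, 8] / [2, 5] / [4] / [7]
  Insert 8 (step 9): P = [1, 4, 6, 8] / [2, 7, 9] / [3] / [5];  Q = [1, 3, 6, 8] / [2, 5, 9] / [4] / [7]
Final shape: (4, 3, 1, 1).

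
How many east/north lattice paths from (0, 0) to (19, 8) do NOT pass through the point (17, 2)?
Number of paths = 2215287

Total paths from (0, 0) to (19, 8): C(27, 19) = 2220075. Paths through (17, 2): (paths (0, 0) → (17, 2)) × (paths (17, 2) → (19, 8)) = C(19, 17) · C(8, 2) = 171 · 28 = 4788. Avoidance count = 2220075 − 4788 = 2215287.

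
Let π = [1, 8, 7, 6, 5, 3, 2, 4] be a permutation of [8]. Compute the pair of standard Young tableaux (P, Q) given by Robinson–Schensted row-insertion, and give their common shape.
P = [1, 2, 4] / [3] / [5] / [6] / [7] / [8];  Q = [1, 2, 8] / [3] / [4] / [5] / [6] / [7];  common shape = (3, 1, 1, 1, 1, 1)

Row-insert the values π_1, π_2, … into P one at a time, bumping the leftmost entry strictly greater than the inserted value down to the next row. The recording tableau Q records, in position (i, j), the step at which that cell was added to P.
  Insert 1 (step 1): P = [1];  Q = [1]
  Insert 8 (step 2): P = [1, 8];  Q = [1, 2]
  Insert 7 (step 3): P = [1, 7] / [8];  Q = [1, 2] / [3]
  Insert 6 (step 4): P = [1, 6] / [7] / [8];  Q = [1, 2] / [3] / [4]
  Insert 5 (step 5): P = [1, 5] / [6] / [7] / [8];  Q = [1, 2] / [3] / [4] / [5]
  Insert 3 (step 6): P = [1, 3] / [5] / [6] / [7] / [8];  Q = [1, 2] / [3] / [4] / [5] / [6]
  Insert 2 (step 7): P = [1, 2] / [3] / [5] / [6] / [7] / [8];  Q = [1, 2] / [3] / [4] / [5] / [6] / [7]
  Insert 4 (step 8): P = [1, 2, 4] / [3] / [5] / [6] / [7] / [8];  Q = [1, 2, 8] / [3] / [4] / [5] / [6] / [7]
Final shape: (3, 1, 1, 1, 1, 1).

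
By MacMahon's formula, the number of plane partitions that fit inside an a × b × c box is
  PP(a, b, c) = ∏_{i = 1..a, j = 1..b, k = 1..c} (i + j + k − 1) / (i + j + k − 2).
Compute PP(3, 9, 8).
PP(3, 9, 8) = 198520691512

Evaluate the triple product over i = 1..3, j = 1..9, k = 1..8. The factors are (2/1) · (3/2) · (4/3) · (5/4) · (6/5) · (7/6) · (8/7) · (9/8) · … (216 factors total). The numerators and denominators telescope so the product is an integer; carrying out the multiplication exactly gives PP(3, 9, 8) = 198520691512.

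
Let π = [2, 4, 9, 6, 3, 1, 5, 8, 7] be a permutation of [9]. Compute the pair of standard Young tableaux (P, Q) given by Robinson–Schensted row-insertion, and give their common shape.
P = [1, 3, 5, 7] / [2, 6, 8] / [4] / [9];  Q = [1, 2, 3, 8] / [4, 7, 9] / [5] / [6];  common shape = (4, 3, 1, 1)

Row-insert the values π_1, π_2, … into P one at a time, bumping the leftmost entry strictly greater than the inserted value down to the next row. The recording tableau Q records, in position (i, j), the step at which that cell was added to P.
  Insert 2 (step 1): P = [2];  Q = [1]
  Insert 4 (step 2): P = [2, 4];  Q = [1, 2]
  Insert 9 (step 3): P = [2, 4, 9];  Q = [1, 2, 3]
  Insert 6 (step 4): P = [2, 4, 6] / [9];  Q = [1, 2, 3] / [4]
  Insert 3 (step 5): P = [2, 3, 6] / [4] / [9];  Q = [1, 2, 3] / [4] / [5]
  Insert 1 (step 6): P = [1, 3, 6] / [2] / [4] / [9];  Q = [1, 2, 3] / [4] / [5] / [6]
  Insert 5 (step 7): P = [1, 3, 5] / [2, 6] / [4] / [9];  Q = [1, 2, 3] / [4, 7] / [5] / [6]
  Insert 8 (step 8): P = [1, 3, 5, 8] / [2, 6] / [4] / [9];  Q = [1, 2, 3, 8] / [4, 7] / [5] / [6]
  Insert 7 (step 9): P = [1, 3, 5, 7] / [2, 6, 8] / [4] / [9];  Q = [1, 2, 3, 8] / [4, 7, 9] / [5] / [6]
Final shape: (4, 3, 1, 1).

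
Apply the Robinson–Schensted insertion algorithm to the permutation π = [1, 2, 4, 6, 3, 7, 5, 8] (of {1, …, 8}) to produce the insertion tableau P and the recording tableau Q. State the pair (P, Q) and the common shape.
P = [1, 2, 3, 5, 7, 8] / [4, 6];  Q = [1, 2, 3, 4, 6, 8] / [5, 7];  common shape = (6, 2)

Row-insert the values π_1, π_2, … into P one at a time, bumping the leftmost entry strictly greater than the inserted value down to the next row. The recording tableau Q records, in position (i, j), the step at which that cell was added to P.
  Insert 1 (step 1): P = [1];  Q = [1]
  Insert 2 (step 2): P = [1, 2];  Q = [1, 2]
  Insert 4 (step 3): P = [1, 2, 4];  Q = [1, 2, 3]
  Insert 6 (step 4): P = [1, 2, 4, 6];  Q = [1, 2, 3, 4]
  Insert 3 (step 5): P = [1, 2, 3, 6] / [4];  Q = [1, 2, 3, 4] / [5]
  Insert 7 (step 6): P = [1, 2, 3, 6, 7] / [4];  Q = [1, 2, 3, 4, 6] / [5]
  Insert 5 (step 7): P = [1, 2, 3, 5, 7] / [4, 6];  Q = [1, 2, 3, 4, 6] / [5, 7]
  Insert 8 (step 8): P = [1, 2, 3, 5, 7, 8] / [4, 6];  Q = [1, 2, 3, 4, 6, 8] / [5, 7]
Final shape: (6, 2).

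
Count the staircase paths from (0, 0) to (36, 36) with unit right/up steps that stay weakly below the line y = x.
C_36 = 11959798385860453492

These NE paths below the diagonal are counted by the Catalan number C_n = (1/(n + 1)) · C(2n, n). For n = 36: C_36 = (1/37) · C(72, 36) = 442512540276836779204/37 = 11959798385860453492.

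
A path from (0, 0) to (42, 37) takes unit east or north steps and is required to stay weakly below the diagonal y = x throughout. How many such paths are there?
Number of paths = 6455136672182327749620

By the reflection principle (André's argument), the number of monotone paths to (42, 37) with n ≤ m that never go above y = x is C(79, 42) − C(79, 43) = 46261812817306682205610 − 39806676145124354455990 = 6455136672182327749620.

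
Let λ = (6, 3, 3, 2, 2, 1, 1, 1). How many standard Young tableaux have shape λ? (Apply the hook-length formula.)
# SYT of shape (6, 3, 3, 2, 2, 1, 1, 1) = 27855520

Hook-length formula: f^λ = n! / Π hook(c), product over all cells c of the Young diagram. For λ = (6, 3, 3, 2, 2, 1, 1, 1), n = 19 boxes. Hook lengths by row (left-to-right, top-to-bottom): [13, 9, 6, 3, 2, 1]; [9, 5, 2]; [8, 4, 1]; [6, 2]; [5, 1]; [3]; [2]; [1]. Product of hooks = 4367001600. So f^λ = 19! / 4367001600 = 121645100408832000 / 4367001600 = 27855520.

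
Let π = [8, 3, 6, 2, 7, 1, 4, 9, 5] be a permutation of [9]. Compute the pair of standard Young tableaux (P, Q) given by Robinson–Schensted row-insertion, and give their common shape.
P = [1, 4, 5, 9] / [2, 6, 7] / [3] / [8];  Q = [1, 3, 5, 8] / [2, 7, 9] / [4] / [6];  common shape = (4, 3, 1, 1)

Row-insert the values π_1, π_2, … into P one at a time, bumping the leftmost entry strictly greater than the inserted value down to the next row. The recording tableau Q records, in position (i, j), the step at which that cell was added to P.
  Insert 8 (step 1): P = [8];  Q = [1]
  Insert 3 (step 2): P = [3] / [8];  Q = [1] / [2]
  Insert 6 (step 3): P = [3, 6] / [8];  Q = [1, 3] / [2]
  Insert 2 (step 4): P = [2, 6] / [3] / [8];  Q = [1, 3] / [2] / [4]
  Insert 7 (step 5): P = [2, 6, 7] / [3] / [8];  Q = [1, 3, 5] / [2] / [4]
  Insert 1 (step 6): P = [1, 6, 7] / [2] / [3] / [8];  Q = [1, 3, 5] / [2] / [4] / [6]
  Insert 4 (step 7): P = [1, 4, 7] / [2, 6] / [3] / [8];  Q = [1, 3, 5] / [2, 7] / [4] / [6]
  Insert 9 (step 8): P = [1, 4, 7, 9] / [2, 6] / [3] / [8];  Q = [1, 3, 5, 8] / [2, 7] / [4] / [6]
  Insert 5 (step 9): P = [1, 4, 5, 9] / [2, 6, 7] / [3] / [8];  Q = [1, 3, 5, 8] / [2, 7, 9] / [4] / [6]
Final shape: (4, 3, 1, 1).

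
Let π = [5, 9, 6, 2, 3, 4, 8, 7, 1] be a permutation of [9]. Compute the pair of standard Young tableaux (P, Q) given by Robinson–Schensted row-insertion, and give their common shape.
P = [1, 3, 4, 7] / [2, 6, 8] / [5] / [9];  Q = [1, 2, 6, 7] / [3, 5, 8] / [4] / [9];  common shape = (4, 3, 1, 1)

Row-insert the values π_1, π_2, … into P one at a time, bumping the leftmost entry strictly greater than the inserted value down to the next row. The recording tableau Q records, in position (i, j), the step at which that cell was added to P.
  Insert 5 (step 1): P = [5];  Q = [1]
  Insert 9 (step 2): P = [5, 9];  Q = [1, 2]
  Insert 6 (step 3): P = [5, 6] / [9];  Q = [1, 2] / [3]
  Insert 2 (step 4): P = [2, 6] / [5] / [9];  Q = [1, 2] / [3] / [4]
  Insert 3 (step 5): P = [2, 3] / [5, 6] / [9];  Q = [1, 2] / [3, 5] / [4]
  Insert 4 (step 6): P = [2, 3, 4] / [5, 6] / [9];  Q = [1, 2, 6] / [3, 5] / [4]
  Insert 8 (step 7): P = [2, 3, 4, 8] / [5, 6] / [9];  Q = [1, 2, 6, 7] / [3, 5] / [4]
  Insert 7 (step 8): P = [2, 3, 4, 7] / [5, 6, 8] / [9];  Q = [1, 2, 6, 7] / [3, 5, 8] / [4]
  Insert 1 (step 9): P = [1, 3, 4, 7] / [2, 6, 8] / [5] / [9];  Q = [1, 2, 6, 7] / [3, 5, 8] / [4] / [9]
Final shape: (4, 3, 1, 1).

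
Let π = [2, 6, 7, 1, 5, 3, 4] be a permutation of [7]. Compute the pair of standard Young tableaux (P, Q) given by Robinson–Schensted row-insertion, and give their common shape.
P = [1, 3, 4] / [2, 5, 7] / [6];  Q = [1, 2, 3] / [4, 5, 7] / [6];  common shape = (3, 3, 1)

Row-insert the values π_1, π_2, … into P one at a time, bumping the leftmost entry strictly greater than the inserted value down to the next row. The recording tableau Q records, in position (i, j), the step at which that cell was added to P.
  Insert 2 (step 1): P = [2];  Q = [1]
  Insert 6 (step 2): P = [2, 6];  Q = [1, 2]
  Insert 7 (step 3): P = [2, 6, 7];  Q = [1, 2, 3]
  Insert 1 (step 4): P = [1, 6, 7] / [2];  Q = [1, 2, 3] / [4]
  Insert 5 (step 5): P = [1, 5, 7] / [2, 6];  Q = [1, 2, 3] / [4, 5]
  Insert 3 (step 6): P = [1, 3, 7] / [2, 5] / [6];  Q = [1, 2, 3] / [4, 5] / [6]
  Insert 4 (step 7): P = [1, 3, 4] / [2, 5, 7] / [6];  Q = [1, 2, 3] / [4, 5, 7] / [6]
Final shape: (3, 3, 1).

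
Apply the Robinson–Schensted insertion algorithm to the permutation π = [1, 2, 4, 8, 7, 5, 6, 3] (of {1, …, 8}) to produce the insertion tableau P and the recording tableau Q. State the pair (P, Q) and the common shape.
P = [1, 2, 3, 5, 6] / [4] / [7] / [8];  Q = [1, 2, 3, 4, 7] / [5] / [6] / [8];  common shape = (5, 1, 1, 1)

Row-insert the values π_1, π_2, … into P one at a time, bumping the leftmost entry strictly greater than the inserted value down to the next row. The recording tableau Q records, in position (i, j), the step at which that cell was added to P.
  Insert 1 (step 1): P = [1];  Q = [1]
  Insert 2 (step 2): P = [1, 2];  Q = [1, 2]
  Insert 4 (step 3): P = [1, 2, 4];  Q = [1, 2, 3]
  Insert 8 (step 4): P = [1, 2, 4, 8];  Q = [1, 2, 3, 4]
  Insert 7 (step 5): P = [1, 2, 4, 7] / [8];  Q = [1, 2, 3, 4] / [5]
  Insert 5 (step 6): P = [1, 2, 4, 5] / [7] / [8];  Q = [1, 2, 3, 4] / [5] / [6]
  Insert 6 (step 7): P = [1, 2, 4, 5, 6] / [7] / [8];  Q = [1, 2, 3, 4, 7] / [5] / [6]
  Insert 3 (step 8): P = [1, 2, 3, 5, 6] / [4] / [7] / [8];  Q = [1, 2, 3, 4, 7] / [5] / [6] / [8]
Final shape: (5, 1, 1, 1).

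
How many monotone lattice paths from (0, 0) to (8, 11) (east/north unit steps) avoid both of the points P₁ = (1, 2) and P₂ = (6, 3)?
Number of paths = 38292

Inclusion–exclusion. Total paths: C(19, 8) = 75582. Through P₁: C(3, 1)·C(16, 7) = 34320. Through P₂: C(9, 6)·C(10, 2) = 3780. Since P₁ is strictly southwest of P₂, a monotone path through both must visit P₁ then P₂; paths through both = C(3, 1)·C(6, 5)·C(10, 2) = 810. Avoid both = 75582 − 34320 − 3780 + 810 = 38292.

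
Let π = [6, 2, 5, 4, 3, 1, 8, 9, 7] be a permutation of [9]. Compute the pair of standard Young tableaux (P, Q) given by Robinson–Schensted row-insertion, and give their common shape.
P = [1, 3, 7, 9] / [2, 8] / [4] / [5] / [6];  Q = [1, 3, 7, 8] / [2, 9] / [4] / [5] / [6];  common shape = (4, 2, 1, 1, 1)

Row-insert the values π_1, π_2, … into P one at a time, bumping the leftmost entry strictly greater than the inserted value down to the next row. The recording tableau Q records, in position (i, j), the step at which that cell was added to P.
  Insert 6 (step 1): P = [6];  Q = [1]
  Insert 2 (step 2): P = [2] / [6];  Q = [1] / [2]
  Insert 5 (step 3): P = [2, 5] / [6];  Q = [1, 3] / [2]
  Insert 4 (step 4): P = [2, 4] / [5] / [6];  Q = [1, 3] / [2] / [4]
  Insert 3 (step 5): P = [2, 3] / [4] / [5] / [6];  Q = [1, 3] / [2] / [4] / [5]
  Insert 1 (step 6): P = [1, 3] / [2] / [4] / [5] / [6];  Q = [1, 3] / [2] / [4] / [5] / [6]
  Insert 8 (step 7): P = [1, 3, 8] / [2] / [4] / [5] / [6];  Q = [1, 3, 7] / [2] / [4] / [5] / [6]
  Insert 9 (step 8): P = [1, 3, 8, 9] / [2] / [4] / [5] / [6];  Q = [1, 3, 7, 8] / [2] / [4] / [5] / [6]
  Insert 7 (step 9): P = [1, 3, 7, 9] / [2, 8] / [4] / [5] / [6];  Q = [1, 3, 7, 8] / [2, 9] / [4] / [5] / [6]
Final shape: (4, 2, 1, 1, 1).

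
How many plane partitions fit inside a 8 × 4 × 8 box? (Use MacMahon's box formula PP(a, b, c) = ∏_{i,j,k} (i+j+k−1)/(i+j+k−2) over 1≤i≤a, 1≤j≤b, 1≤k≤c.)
PP(8, 4, 8) = 15484613937936

Evaluate the triple product over i = 1..8, j = 1..4, k = 1..8. The factors are (2/1) · (3/2) · (4/3) · (5/4) · (6/5) · (7/6) · (8/7) · (9/8) · … (256 factors total). The numerators and denominators telescope so the product is an integer; carrying out the multiplication exactly gives PP(8, 4, 8) = 15484613937936.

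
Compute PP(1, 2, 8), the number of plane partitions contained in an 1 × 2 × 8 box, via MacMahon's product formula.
PP(1, 2, 8) = 45

Evaluate the triple product over i = 1..1, j = 1..2, k = 1..8. The factors are (2/1) · (3/2) · (4/3) · (5/4) · (6/5) · (7/6) · (8/7) · (9/8) · … (16 factors total). The numerators and denominators telescope so the product is an integer; carrying out the multiplication exactly gives PP(1, 2, 8) = 45.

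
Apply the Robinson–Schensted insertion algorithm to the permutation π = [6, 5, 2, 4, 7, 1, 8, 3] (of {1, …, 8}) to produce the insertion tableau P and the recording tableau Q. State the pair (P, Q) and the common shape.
P = [1, 3, 7, 8] / [2, 4] / [5] / [6];  Q = [1, 4, 5, 7] / [2, 8] / [3] / [6];  common shape = (4, 2, 1, 1)

Row-insert the values π_1, π_2, … into P one at a time, bumping the leftmost entry strictly greater than the inserted value down to the next row. The recording tableau Q records, in position (i, j), the step at which that cell was added to P.
  Insert 6 (step 1): P = [6];  Q = [1]
  Insert 5 (step 2): P = [5] / [6];  Q = [1] / [2]
  Insert 2 (step 3): P = [2] / [5] / [6];  Q = [1] / [2] / [3]
  Insert 4 (step 4): P = [2, 4] / [5] / [6];  Q = [1, 4] / [2] / [3]
  Insert 7 (step 5): P = [2, 4, 7] / [5] / [6];  Q = [1, 4, 5] / [2] / [3]
  Insert 1 (step 6): P = [1, 4, 7] / [2] / [5] / [6];  Q = [1, 4, 5] / [2] / [3] / [6]
  Insert 8 (step 7): P = [1, 4, 7, 8] / [2] / [5] / [6];  Q = [1, 4, 5, 7] / [2] / [3] / [6]
  Insert 3 (step 8): P = [1, 3, 7, 8] / [2, 4] / [5] / [6];  Q = [1, 4, 5, 7] / [2, 8] / [3] / [6]
Final shape: (4, 2, 1, 1).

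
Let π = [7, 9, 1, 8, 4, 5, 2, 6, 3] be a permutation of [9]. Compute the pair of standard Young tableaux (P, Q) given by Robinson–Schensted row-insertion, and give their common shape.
P = [1, 2, 3, 6] / [4, 5] / [7, 8] / [9];  Q = [1, 2, 6, 8] / [3, 4] / [5, 9] / [7];  common shape = (4, 2, 2, 1)

Row-insert the values π_1, π_2, … into P one at a time, bumping the leftmost entry strictly greater than the inserted value down to the next row. The recording tableau Q records, in position (i, j), the step at which that cell was added to P.
  Insert 7 (step 1): P = [7];  Q = [1]
  Insert 9 (step 2): P = [7, 9];  Q = [1, 2]
  Insert 1 (step 3): P = [1, 9] / [7];  Q = [1, 2] / [3]
  Insert 8 (step 4): P = [1, 8] / [7, 9];  Q = [1, 2] / [3, 4]
  Insert 4 (step 5): P = [1, 4] / [7, 8] / [9];  Q = [1, 2] / [3, 4] / [5]
  Insert 5 (step 6): P = [1, 4, 5] / [7, 8] / [9];  Q = [1, 2, 6] / [3, 4] / [5]
  Insert 2 (step 7): P = [1, 2, 5] / [4, 8] / [7] / [9];  Q = [1, 2, 6] / [3, 4] / [5] / [7]
  Insert 6 (step 8): P = [1, 2, 5, 6] / [4, 8] / [7] / [9];  Q = [1, 2, 6, 8] / [3, 4] / [5] / [7]
  Insert 3 (step 9): P = [1, 2, 3, 6] / [4, 5] / [7, 8] / [9];  Q = [1, 2, 6, 8] / [3, 4] / [5, 9] / [7]
Final shape: (4, 2, 2, 1).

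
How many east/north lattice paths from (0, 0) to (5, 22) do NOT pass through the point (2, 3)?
Number of paths = 65330

Total paths from (0, 0) to (5, 22): C(27, 5) = 80730. Paths through (2, 3): (paths (0, 0) → (2, 3)) × (paths (2, 3) → (5, 22)) = C(5, 2) · C(22, 3) = 10 · 1540 = 15400. Avoidance count = 80730 − 15400 = 65330.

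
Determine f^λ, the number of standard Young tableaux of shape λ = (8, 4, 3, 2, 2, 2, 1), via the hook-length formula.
# SYT of shape (8, 4, 3, 2, 2, 2, 1) = 2438779200

Hook-length formula: f^λ = n! / Π hook(c), product over all cells c of the Young diagram. For λ = (8, 4, 3, 2, 2, 2, 1), n = 22 boxes. Hook lengths by row (left-to-right, top-to-bottom): [14, 12, 8, 6, 4, 3, 2, 1]; [9, 7, 3, 1]; [7, 5, 1]; [5, 3]; [4, 2]; [3, 1]; [1]. Product of hooks = 460886630400. So f^λ = 22! / 460886630400 = 1124000727777607680000 / 460886630400 = 2438779200.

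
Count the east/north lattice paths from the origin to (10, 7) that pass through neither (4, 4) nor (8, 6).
Number of paths = 7709

Inclusion–exclusion. Total paths: C(17, 10) = 19448. Through P₁: C(8, 4)·C(9, 6) = 5880. Through P₂: C(14, 8)·C(3, 2) = 9009. Since P₁ is strictly southwest of P₂, a monotone path through both must visit P₁ then P₂; paths through both = C(8, 4)·C(6, 4)·C(3, 2) = 3150. Avoid both = 19448 − 5880 − 9009 + 3150 = 7709.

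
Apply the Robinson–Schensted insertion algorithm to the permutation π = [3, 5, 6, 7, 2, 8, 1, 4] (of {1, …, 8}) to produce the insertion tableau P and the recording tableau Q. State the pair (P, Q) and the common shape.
P = [1, 4, 6, 7, 8] / [2, 5] / [3];  Q = [1, 2, 3, 4, 6] / [5, 8] / [7];  common shape = (5, 2, 1)

Row-insert the values π_1, π_2, … into P one at a time, bumping the leftmost entry strictly greater than the inserted value down to the next row. The recording tableau Q records, in position (i, j), the step at which that cell was added to P.
  Insert 3 (step 1): P = [3];  Q = [1]
  Insert 5 (step 2): P = [3, 5];  Q = [1, 2]
  Insert 6 (step 3): P = [3, 5, 6];  Q = [1, 2, 3]
  Insert 7 (step 4): P = [3, 5, 6, 7];  Q = [1, 2, 3, 4]
  Insert 2 (step 5): P = [2, 5, 6, 7] / [3];  Q = [1, 2, 3, 4] / [5]
  Insert 8 (step 6): P = [2, 5, 6, 7, 8] / [3];  Q = [1, 2, 3, 4, 6] / [5]
  Insert 1 (step 7): P = [1, 5, 6, 7, 8] / [2] / [3];  Q = [1, 2, 3, 4, 6] / [5] / [7]
  Insert 4 (step 8): P = [1, 4, 6, 7, 8] / [2, 5] / [3];  Q = [1, 2, 3, 4, 6] / [5, 8] / [7]
Final shape: (5, 2, 1).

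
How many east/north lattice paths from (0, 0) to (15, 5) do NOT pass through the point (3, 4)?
Number of paths = 15049

Total paths from (0, 0) to (15, 5): C(20, 15) = 15504. Paths through (3, 4): (paths (0, 0) → (3, 4)) × (paths (3, 4) → (15, 5)) = C(7, 3) · C(13, 12) = 35 · 13 = 455. Avoidance count = 15504 − 455 = 15049.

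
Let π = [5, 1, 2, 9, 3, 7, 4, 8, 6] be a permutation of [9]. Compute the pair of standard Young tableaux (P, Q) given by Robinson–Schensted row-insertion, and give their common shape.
P = [1, 2, 3, 4, 6] / [5, 7, 8] / [9];  Q = [1, 3, 4, 6, 8] / [2, 5, 9] / [7];  common shape = (5, 3, 1)

Row-insert the values π_1, π_2, … into P one at a time, bumping the leftmost entry strictly greater than the inserted value down to the next row. The recording tableau Q records, in position (i, j), the step at which that cell was added to P.
  Insert 5 (step 1): P = [5];  Q = [1]
  Insert 1 (step 2): P = [1] / [5];  Q = [1] / [2]
  Insert 2 (step 3): P = [1, 2] / [5];  Q = [1, 3] / [2]
  Insert 9 (step 4): P = [1, 2, 9] / [5];  Q = [1, 3, 4] / [2]
  Insert 3 (step 5): P = [1, 2, 3] / [5, 9];  Q = [1, 3, 4] / [2, 5]
  Insert 7 (step 6): P = [1, 2, 3, 7] / [5, 9];  Q = [1, 3, 4, 6] / [2, 5]
  Insert 4 (step 7): P = [1, 2, 3, 4] / [5, 7] / [9];  Q = [1, 3, 4, 6] / [2, 5] / [7]
  Insert 8 (step 8): P = [1, 2, 3, 4, 8] / [5, 7] / [9];  Q = [1, 3, 4, 6, 8] / [2, 5] / [7]
  Insert 6 (step 9): P = [1, 2, 3, 4, 6] / [5, 7, 8] / [9];  Q = [1, 3, 4, 6, 8] / [2, 5, 9] / [7]
Final shape: (5, 3, 1).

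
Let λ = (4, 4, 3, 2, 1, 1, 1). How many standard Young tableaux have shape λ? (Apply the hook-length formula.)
# SYT of shape (4, 4, 3, 2, 1, 1, 1) = 512512

Hook-length formula: f^λ = n! / Π hook(c), product over all cells c of the Young diagram. For λ = (4, 4, 3, 2, 1, 1, 1), n = 16 boxes. Hook lengths by row (left-to-right, top-to-bottom): [10, 6, 4, 2]; [9, 5, 3, 1]; [7, 3, 1]; [5, 1]; [3]; [2]; [1]. Product of hooks = 40824000. So f^λ = 16! / 40824000 = 20922789888000 / 40824000 = 512512.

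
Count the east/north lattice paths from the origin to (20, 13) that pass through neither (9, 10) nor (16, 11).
Number of paths = 355057783

Inclusion–exclusion. Total paths: C(33, 20) = 573166440. Through P₁: C(19, 9)·C(14, 11) = 33625592. Through P₂: C(27, 16)·C(6, 4) = 195568425. Since P₁ is strictly southwest of P₂, a monotone path through both must visit P₁ then P₂; paths through both = C(19, 9)·C(8, 7)·C(6, 4) = 11085360. Avoid both = 573166440 − 33625592 − 195568425 + 11085360 = 355057783.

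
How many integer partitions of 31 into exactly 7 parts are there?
p(31, 7 parts) = 733

Partitions of n into exactly k parts are in bijection with partitions of n − k into at most k parts (subtract 1 from each part). So p(31, exactly 7) = p(24, parts ≤ 7). Computing via the recurrence p(m, j) = p(m, j−1) + p(m−j, j) gives 733.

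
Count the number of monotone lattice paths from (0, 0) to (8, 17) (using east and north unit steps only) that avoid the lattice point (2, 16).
Number of paths = 1080504

Total paths from (0, 0) to (8, 17): C(25, 8) = 1081575. Paths through (2, 16): (paths (0, 0) → (2, 16)) × (paths (2, 16) → (8, 17)) = C(18, 2) · C(7, 6) = 153 · 7 = 1071. Avoidance count = 1081575 − 1071 = 1080504.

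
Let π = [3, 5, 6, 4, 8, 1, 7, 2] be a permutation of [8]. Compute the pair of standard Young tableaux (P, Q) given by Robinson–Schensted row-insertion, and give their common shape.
P = [1, 2, 6, 7] / [3, 4] / [5, 8];  Q = [1, 2, 3, 5] / [4, 7] / [6, 8];  common shape = (4, 2, 2)

Row-insert the values π_1, π_2, … into P one at a time, bumping the leftmost entry strictly greater than the inserted value down to the next row. The recording tableau Q records, in position (i, j), the step at which that cell was added to P.
  Insert 3 (step 1): P = [3];  Q = [1]
  Insert 5 (step 2): P = [3, 5];  Q = [1, 2]
  Insert 6 (step 3): P = [3, 5, 6];  Q = [1, 2, 3]
  Insert 4 (step 4): P = [3, 4, 6] / [5];  Q = [1, 2, 3] / [4]
  Insert 8 (step 5): P = [3, 4, 6, 8] / [5];  Q = [1, 2, 3, 5] / [4]
  Insert 1 (step 6): P = [1, 4, 6, 8] / [3] / [5];  Q = [1, 2, 3, 5] / [4] / [6]
  Insert 7 (step 7): P = [1, 4, 6, 7] / [3, 8] / [5];  Q = [1, 2, 3, 5] / [4, 7] / [6]
  Insert 2 (step 8): P = [1, 2, 6, 7] / [3, 4] / [5, 8];  Q = [1, 2, 3, 5] / [4, 7] / [6, 8]
Final shape: (4, 2, 2).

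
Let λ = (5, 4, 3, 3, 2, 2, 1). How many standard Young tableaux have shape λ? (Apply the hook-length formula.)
# SYT of shape (5, 4, 3, 3, 2, 2, 1) = 134368000

Hook-length formula: f^λ = n! / Π hook(c), product over all cells c of the Young diagram. For λ = (5, 4, 3, 3, 2, 2, 1), n = 20 boxes. Hook lengths by row (left-to-right, top-to-bottom): [11, 9, 6, 3, 1]; [9, 7, 4, 1]; [7, 5, 2]; [6, 4, 1]; [4, 2]; [3, 1]; [1]. Product of hooks = 18106260480. So f^λ = 20! / 18106260480 = 2432902008176640000 / 18106260480 = 134368000.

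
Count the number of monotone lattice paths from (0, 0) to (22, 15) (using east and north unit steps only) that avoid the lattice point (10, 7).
Number of paths = 6914335200

Total paths from (0, 0) to (22, 15): C(37, 22) = 9364199760. Paths through (10, 7): (paths (0, 0) → (10, 7)) × (paths (10, 7) → (22, 15)) = C(17, 10) · C(20, 12) = 19448 · 125970 = 2449864560. Avoidance count = 9364199760 − 2449864560 = 6914335200.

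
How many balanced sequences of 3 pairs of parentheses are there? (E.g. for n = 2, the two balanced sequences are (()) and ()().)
C_3 = 5

These balanced parentheses are counted by the Catalan number C_n = (1/(n + 1)) · C(2n, n). For n = 3: C_3 = (1/4) · C(6, 3) = 20/4 = 5.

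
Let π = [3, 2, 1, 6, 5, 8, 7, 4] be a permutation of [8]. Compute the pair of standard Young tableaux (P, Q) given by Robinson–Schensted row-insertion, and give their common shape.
P = [1, 4, 7] / [2, 5, 8] / [3, 6];  Q = [1, 4, 6] / [2, 5, 7] / [3, 8];  common shape = (3, 3, 2)

Row-insert the values π_1, π_2, … into P one at a time, bumping the leftmost entry strictly greater than the inserted value down to the next row. The recording tableau Q records, in position (i, j), the step at which that cell was added to P.
  Insert 3 (step 1): P = [3];  Q = [1]
  Insert 2 (step 2): P = [2] / [3];  Q = [1] / [2]
  Insert 1 (step 3): P = [1] / [2] / [3];  Q = [1] / [2] / [3]
  Insert 6 (step 4): P = [1, 6] / [2] / [3];  Q = [1, 4] / [2] / [3]
  Insert 5 (step 5): P = [1, 5] / [2, 6] / [3];  Q = [1, 4] / [2, 5] / [3]
  Insert 8 (step 6): P = [1, 5, 8] / [2, 6] / [3];  Q = [1, 4, 6] / [2, 5] / [3]
  Insert 7 (step 7): P = [1, 5, 7] / [2, 6, 8] / [3];  Q = [1, 4, 6] / [2, 5, 7] / [3]
  Insert 4 (step 8): P = [1, 4, 7] / [2, 5, 8] / [3, 6];  Q = [1, 4, 6] / [2, 5, 7] / [3, 8]
Final shape: (3, 3, 2).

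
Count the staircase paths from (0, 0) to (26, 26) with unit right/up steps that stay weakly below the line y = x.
C_26 = 18367353072152

These NE paths below the diagonal are counted by the Catalan number C_n = (1/(n + 1)) · C(2n, n). For n = 26: C_26 = (1/27) · C(52, 26) = 495918532948104/27 = 18367353072152.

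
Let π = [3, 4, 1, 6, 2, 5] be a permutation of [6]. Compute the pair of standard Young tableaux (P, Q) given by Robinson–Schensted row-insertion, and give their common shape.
P = [1, 2, 5] / [3, 4, 6];  Q = [1, 2, 4] / [3, 5, 6];  common shape = (3, 3)

Row-insert the values π_1, π_2, … into P one at a time, bumping the leftmost entry strictly greater than the inserted value down to the next row. The recording tableau Q records, in position (i, j), the step at which that cell was added to P.
  Insert 3 (step 1): P = [3];  Q = [1]
  Insert 4 (step 2): P = [3, 4];  Q = [1, 2]
  Insert 1 (step 3): P = [1, 4] / [3];  Q = [1, 2] / [3]
  Insert 6 (step 4): P = [1, 4, 6] / [3];  Q = [1, 2, 4] / [3]
  Insert 2 (step 5): P = [1, 2, 6] / [3, 4];  Q = [1, 2, 4] / [3, 5]
  Insert 5 (step 6): P = [1, 2, 5] / [3, 4, 6];  Q = [1, 2, 4] / [3, 5, 6]
Final shape: (3, 3).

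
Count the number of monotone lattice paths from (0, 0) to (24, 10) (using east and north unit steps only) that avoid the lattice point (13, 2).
Number of paths = 123192030

Total paths from (0, 0) to (24, 10): C(34, 24) = 131128140. Paths through (13, 2): (paths (0, 0) → (13, 2)) × (paths (13, 2) → (24, 10)) = C(15, 13) · C(19, 11) = 105 · 75582 = 7936110. Avoidance count = 131128140 − 7936110 = 123192030.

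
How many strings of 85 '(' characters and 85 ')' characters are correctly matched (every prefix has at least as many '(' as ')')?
C_85 = 1063353702922273835973036658043476458723103404520

These balanced parentheses are counted by the Catalan number C_n = (1/(n + 1)) · C(2n, n). For n = 85: C_85 = (1/86) · C(170, 85) = 91448418451315549893681152591738975450186892788720/86 = 1063353702922273835973036658043476458723103404520.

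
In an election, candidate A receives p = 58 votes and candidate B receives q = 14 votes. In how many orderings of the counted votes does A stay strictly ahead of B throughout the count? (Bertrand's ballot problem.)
Strict-lead orderings = 182614862850640

Total orderings of the 72 votes with 58 for A: C(72, 58) = 298824321028320. By the Bertrand ballot formula (Cycle Lemma / reflection principle), the number of orderings in which A is strictly ahead of B throughout is (p − q)/(p + q) · C(p + q, p) = (58 − 14)/(58 + 14) · 298824321028320 = 182614862850640.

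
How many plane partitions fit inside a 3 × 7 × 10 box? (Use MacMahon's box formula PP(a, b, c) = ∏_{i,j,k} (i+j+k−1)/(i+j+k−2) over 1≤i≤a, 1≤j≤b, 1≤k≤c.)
PP(3, 7, 10) = 108284013552

Evaluate the triple product over i = 1..3, j = 1..7, k = 1..10. The factors are (2/1) · (3/2) · (4/3) · (5/4) · (6/5) · (7/6) · (8/7) · (9/8) · … (210 factors total). The numerators and denominators telescope so the product is an integer; carrying out the multiplication exactly gives PP(3, 7, 10) = 108284013552.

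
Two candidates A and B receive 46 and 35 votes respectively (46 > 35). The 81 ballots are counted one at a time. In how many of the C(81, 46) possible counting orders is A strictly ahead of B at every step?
Strict-lead orderings = 13845800398304123289040

Total orderings of the 81 votes with 46 for A: C(81, 46) = 101955439296603089673840. By the Bertrand ballot formula (Cycle Lemma / reflection principle), the number of orderings in which A is strictly ahead of B throughout is (p − q)/(p + q) · C(p + q, p) = (46 − 35)/(46 + 35) · 101955439296603089673840 = 13845800398304123289040.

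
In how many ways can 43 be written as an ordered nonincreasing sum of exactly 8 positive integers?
p(43, 8 parts) = 5066

Partitions of n into exactly k parts are in bijection with partitions of n − k into at most k parts (subtract 1 from each part). So p(43, exactly 8) = p(35, parts ≤ 8). Computing via the recurrence p(m, j) = p(m, j−1) + p(m−j, j) gives 5066.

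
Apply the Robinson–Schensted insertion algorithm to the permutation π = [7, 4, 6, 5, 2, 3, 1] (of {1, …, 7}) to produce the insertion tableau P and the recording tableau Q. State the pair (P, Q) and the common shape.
P = [1, 3] / [2, 5] / [4] / [6] / [7];  Q = [1, 3] / [2, 6] / [4] / [5] / [7];  common shape = (2, 2, 1, 1, 1)

Row-insert the values π_1, π_2, … into P one at a time, bumping the leftmost entry strictly greater than the inserted value down to the next row. The recording tableau Q records, in position (i, j), the step at which that cell was added to P.
  Insert 7 (step 1): P = [7];  Q = [1]
  Insert 4 (step 2): P = [4] / [7];  Q = [1] / [2]
  Insert 6 (step 3): P = [4, 6] / [7];  Q = [1, 3] / [2]
  Insert 5 (step 4): P = [4, 5] / [6] / [7];  Q = [1, 3] / [2] / [4]
  Insert 2 (step 5): P = [2, 5] / [4] / [6] / [7];  Q = [1, 3] / [2] / [4] / [5]
  Insert 3 (step 6): P = [2, 3] / [4, 5] / [6] / [7];  Q = [1, 3] / [2, 6] / [4] / [5]
  Insert 1 (step 7): P = [1, 3] / [2, 5] / [4] / [6] / [7];  Q = [1, 3] / [2, 6] / [4] / [5] / [7]
Final shape: (2, 2, 1, 1, 1).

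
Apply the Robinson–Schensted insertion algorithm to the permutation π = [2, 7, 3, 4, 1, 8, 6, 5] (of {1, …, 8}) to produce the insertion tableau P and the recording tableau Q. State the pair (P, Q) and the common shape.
P = [1, 3, 4, 5] / [2, 6] / [7, 8];  Q = [1, 2, 4, 6] / [3, 7] / [5, 8];  common shape = (4, 2, 2)

Row-insert the values π_1, π_2, … into P one at a time, bumping the leftmost entry strictly greater than the inserted value down to the next row. The recording tableau Q records, in position (i, j), the step at which that cell was added to P.
  Insert 2 (step 1): P = [2];  Q = [1]
  Insert 7 (step 2): P = [2, 7];  Q = [1, 2]
  Insert 3 (step 3): P = [2, 3] / [7];  Q = [1, 2] / [3]
  Insert 4 (step 4): P = [2, 3, 4] / [7];  Q = [1, 2, 4] / [3]
  Insert 1 (step 5): P = [1, 3, 4] / [2] / [7];  Q = [1, 2, 4] / [3] / [5]
  Insert 8 (step 6): P = [1, 3, 4, 8] / [2] / [7];  Q = [1, 2, 4, 6] / [3] / [5]
  Insert 6 (step 7): P = [1, 3, 4, 6] / [2, 8] / [7];  Q = [1, 2, 4, 6] / [3, 7] / [5]
  Insert 5 (step 8): P = [1, 3, 4, 5] / [2, 6] / [7, 8];  Q = [1, 2, 4, 6] / [3, 7] / [5, 8]
Final shape: (4, 2, 2).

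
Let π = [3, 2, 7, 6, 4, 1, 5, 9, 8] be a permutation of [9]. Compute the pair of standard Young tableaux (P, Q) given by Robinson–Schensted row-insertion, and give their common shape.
P = [1, 4, 5, 8] / [2, 6, 9] / [3] / [7];  Q = [1, 3, 7, 8] / [2, 4, 9] / [5] / [6];  common shape = (4, 3, 1, 1)

Row-insert the values π_1, π_2, … into P one at a time, bumping the leftmost entry strictly greater than the inserted value down to the next row. The recording tableau Q records, in position (i, j), the step at which that cell was added to P.
  Insert 3 (step 1): P = [3];  Q = [1]
  Insert 2 (step 2): P = [2] / [3];  Q = [1] / [2]
  Insert 7 (step 3): P = [2, 7] / [3];  Q = [1, 3] / [2]
  Insert 6 (step 4): P = [2, 6] / [3, 7];  Q = [1, 3] / [2, 4]
  Insert 4 (step 5): P = [2, 4] / [3, 6] / [7];  Q = [1, 3] / [2, 4] / [5]
  Insert 1 (step 6): P = [1, 4] / [2, 6] / [3] / [7];  Q = [1, 3] / [2, 4] / [5] / [6]
  Insert 5 (step 7): P = [1, 4, 5] / [2, 6] / [3] / [7];  Q = [1, 3, 7] / [2, 4] / [5] / [6]
  Insert 9 (step 8): P = [1, 4, 5, 9] / [2, 6] / [3] / [7];  Q = [1, 3, 7, 8] / [2, 4] / [5] / [6]
  Insert 8 (step 9): P = [1, 4, 5, 8] / [2, 6, 9] / [3] / [7];  Q = [1, 3, 7, 8] / [2, 4, 9] / [5] / [6]
Final shape: (4, 3, 1, 1).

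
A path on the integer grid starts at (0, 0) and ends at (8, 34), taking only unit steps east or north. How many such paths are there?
Number of paths = 118030185

A monotone lattice path from (0, 0) to (8, 34) consists of 8 east steps and 34 north steps in some order, so it is determined by which 8 of the 42 steps are east. The count is C(42, 8) = 118030185.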